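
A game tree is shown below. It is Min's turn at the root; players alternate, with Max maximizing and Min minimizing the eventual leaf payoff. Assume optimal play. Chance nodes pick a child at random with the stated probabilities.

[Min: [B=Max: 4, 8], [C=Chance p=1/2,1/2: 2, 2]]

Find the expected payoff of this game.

B (Max): max(4, 8) = 8
C (Chance): 1/2·2 + 1/2·2 = 2
Root (Min): min(8, 2) = 2

2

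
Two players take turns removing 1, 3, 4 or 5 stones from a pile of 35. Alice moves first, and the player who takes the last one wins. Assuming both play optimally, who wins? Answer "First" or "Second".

Positions where the player to move wins (W) vs loses (L):
i:   0  1  2  3  4  5  6  7  8  9 10 11 12 13 14 15 16 17 18 19 20 21 22 23 24 25 26 27 28 29 30 31 32 33 34 35
     L  W  L  W  W  W  W  W  L  W  L  W  W  W  W  W  L  W  L  W  W  W  W  W  L  W  L  W  W  W  W  W  L  W  L  W
Position 35 is W, so the first player wins.

First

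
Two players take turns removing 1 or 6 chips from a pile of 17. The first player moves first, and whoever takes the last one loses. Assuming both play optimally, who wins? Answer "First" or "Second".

W/L table (W = player to move can force a win):
i:   0  1  2  3  4  5  6  7  8  9 10 11 12 13 14 15 16 17
     W  L  W  L  W  L  W  W  L  W  L  W  L  W  W  L  W  L
Position 17 is L, so the second player wins.

Second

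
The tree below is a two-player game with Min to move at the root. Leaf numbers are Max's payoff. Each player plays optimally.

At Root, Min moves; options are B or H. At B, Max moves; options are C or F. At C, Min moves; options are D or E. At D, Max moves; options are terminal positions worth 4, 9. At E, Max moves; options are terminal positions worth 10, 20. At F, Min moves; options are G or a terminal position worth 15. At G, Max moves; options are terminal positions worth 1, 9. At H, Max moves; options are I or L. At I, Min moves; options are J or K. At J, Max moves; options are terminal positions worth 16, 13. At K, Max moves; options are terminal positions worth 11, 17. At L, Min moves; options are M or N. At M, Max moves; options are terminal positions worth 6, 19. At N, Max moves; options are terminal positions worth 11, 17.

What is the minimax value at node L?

17

M: max(6, 19) = 19
N: max(11, 17) = 17
L: min(19, 17) = 17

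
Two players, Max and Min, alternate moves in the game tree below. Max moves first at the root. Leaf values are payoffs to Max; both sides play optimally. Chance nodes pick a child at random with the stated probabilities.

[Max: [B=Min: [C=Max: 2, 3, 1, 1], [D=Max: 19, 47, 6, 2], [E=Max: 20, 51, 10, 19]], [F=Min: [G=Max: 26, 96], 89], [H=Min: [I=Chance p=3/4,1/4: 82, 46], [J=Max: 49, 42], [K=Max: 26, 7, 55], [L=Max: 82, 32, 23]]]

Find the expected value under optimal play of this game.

89

C (Max): max(2, 3, 1, 1) = 3
D (Max): max(19, 47, 6, 2) = 47
E (Max): max(20, 51, 10, 19) = 51
B (Min): min(3, 47, 51) = 3
G (Max): max(26, 96) = 96
F (Min): min(96, 89) = 89
I (Chance): 3/4·82 + 1/4·46 = 73
J (Max): max(49, 42) = 49
K (Max): max(26, 7, 55) = 55
L (Max): max(82, 32, 23) = 82
H (Min): min(73, 49, 55, 82) = 49
Root (Max): max(3, 89, 49) = 89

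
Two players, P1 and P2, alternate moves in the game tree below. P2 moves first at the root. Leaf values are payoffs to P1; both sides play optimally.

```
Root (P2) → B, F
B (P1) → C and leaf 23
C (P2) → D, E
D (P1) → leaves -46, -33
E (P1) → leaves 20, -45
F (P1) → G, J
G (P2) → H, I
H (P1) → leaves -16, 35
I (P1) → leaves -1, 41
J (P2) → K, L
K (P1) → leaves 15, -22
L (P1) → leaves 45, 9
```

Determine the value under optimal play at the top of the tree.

D (P1): max(-46, -33) = -33
E (P1): max(20, -45) = 20
C (P2): min(-33, 20) = -33
B (P1): max(-33, 23) = 23
H (P1): max(-16, 35) = 35
I (P1): max(-1, 41) = 41
G (P2): min(35, 41) = 35
K (P1): max(15, -22) = 15
L (P1): max(45, 9) = 45
J (P2): min(15, 45) = 15
F (P1): max(35, 15) = 35
Root (P2): min(23, 35) = 23

23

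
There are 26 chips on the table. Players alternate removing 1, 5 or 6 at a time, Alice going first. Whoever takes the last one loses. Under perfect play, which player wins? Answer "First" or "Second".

First

Compute winning (W) and losing (L) positions by backward induction:
i:   0  1  2  3  4  5  6  7  8  9 10 11 12 13 14 15 16 17 18 19 20 21 22 23 24 25 26
     W  L  W  L  W  L  W  W  W  W  W  W  L  W  L  W  L  W  W  W  W  W  W  L  W  L  W
Position 26 is W, so the first player wins.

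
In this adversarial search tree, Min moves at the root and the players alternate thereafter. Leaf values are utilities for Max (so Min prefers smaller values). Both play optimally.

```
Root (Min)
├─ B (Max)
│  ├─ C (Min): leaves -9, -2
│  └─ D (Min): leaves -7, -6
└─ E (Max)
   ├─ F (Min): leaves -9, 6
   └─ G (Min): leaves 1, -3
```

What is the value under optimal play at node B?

-7

C: min(-9, -2) = -9
D: min(-7, -6) = -7
B: max(-9, -7) = -7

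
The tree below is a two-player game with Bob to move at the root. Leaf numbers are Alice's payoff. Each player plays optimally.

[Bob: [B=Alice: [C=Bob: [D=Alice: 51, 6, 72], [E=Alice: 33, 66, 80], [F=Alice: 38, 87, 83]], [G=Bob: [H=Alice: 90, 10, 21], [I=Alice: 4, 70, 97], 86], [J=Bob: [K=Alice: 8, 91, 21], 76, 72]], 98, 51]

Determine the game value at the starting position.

51

D (Alice): max(51, 6, 72) = 72
E (Alice): max(33, 66, 80) = 80
F (Alice): max(38, 87, 83) = 87
C (Bob): min(72, 80, 87) = 72
H (Alice): max(90, 10, 21) = 90
I (Alice): max(4, 70, 97) = 97
G (Bob): min(90, 97, 86) = 86
K (Alice): max(8, 91, 21) = 91
J (Bob): min(91, 76, 72) = 72
B (Alice): max(72, 86, 72) = 86
Root (Bob): min(86, 98, 51) = 51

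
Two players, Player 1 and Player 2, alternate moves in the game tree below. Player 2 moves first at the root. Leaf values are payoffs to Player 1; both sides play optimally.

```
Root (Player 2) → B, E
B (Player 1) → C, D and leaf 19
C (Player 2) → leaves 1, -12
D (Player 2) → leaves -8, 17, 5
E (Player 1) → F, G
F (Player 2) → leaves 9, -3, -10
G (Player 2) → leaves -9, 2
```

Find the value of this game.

C (Player 2): min(1, -12) = -12
D (Player 2): min(-8, 17, 5) = -8
B (Player 1): max(-12, -8, 19) = 19
F (Player 2): min(9, -3, -10) = -10
G (Player 2): min(-9, 2) = -9
E (Player 1): max(-10, -9) = -9
Root (Player 2): min(19, -9) = -9

-9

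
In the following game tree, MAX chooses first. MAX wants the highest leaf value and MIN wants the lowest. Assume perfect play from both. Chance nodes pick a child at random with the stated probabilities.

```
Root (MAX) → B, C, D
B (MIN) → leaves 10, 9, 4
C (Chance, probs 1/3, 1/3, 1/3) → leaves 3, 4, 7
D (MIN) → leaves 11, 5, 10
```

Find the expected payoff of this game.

5

B (MIN): min(10, 9, 4) = 4
C (Chance): 1/3·3 + 1/3·4 + 1/3·7 = 4.67
D (MIN): min(11, 5, 10) = 5
Root (MAX): max(4, 4.67, 5) = 5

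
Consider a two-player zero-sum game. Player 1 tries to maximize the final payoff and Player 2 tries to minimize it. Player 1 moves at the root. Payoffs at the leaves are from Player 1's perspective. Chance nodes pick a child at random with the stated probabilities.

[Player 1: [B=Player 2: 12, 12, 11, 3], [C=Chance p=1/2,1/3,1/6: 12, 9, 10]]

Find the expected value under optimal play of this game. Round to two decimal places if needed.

10.67

B (Player 2): min(12, 12, 11, 3) = 3
C (Chance): 1/2·12 + 1/3·9 + 1/6·10 = 10.67
Root (Player 1): max(3, 10.67) = 10.67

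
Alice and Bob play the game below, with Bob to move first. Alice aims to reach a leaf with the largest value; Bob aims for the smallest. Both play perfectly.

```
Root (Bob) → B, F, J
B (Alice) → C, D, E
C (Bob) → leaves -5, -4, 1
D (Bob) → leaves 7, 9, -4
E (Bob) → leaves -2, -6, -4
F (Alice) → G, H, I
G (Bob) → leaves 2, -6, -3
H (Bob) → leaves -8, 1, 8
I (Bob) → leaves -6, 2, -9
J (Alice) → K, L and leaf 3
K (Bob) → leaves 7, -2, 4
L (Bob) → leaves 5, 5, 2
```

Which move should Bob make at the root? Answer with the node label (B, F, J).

C (Bob): min(-5, -4, 1) = -5
D (Bob): min(7, 9, -4) = -4
E (Bob): min(-2, -6, -4) = -6
B (Alice): max(-5, -4, -6) = -4
G (Bob): min(2, -6, -3) = -6
H (Bob): min(-8, 1, 8) = -8
I (Bob): min(-6, 2, -9) = -9
F (Alice): max(-6, -8, -9) = -6
K (Bob): min(7, -2, 4) = -2
L (Bob): min(5, 5, 2) = 2
J (Alice): max(-2, 2, 3) = 3
Root (Bob): min(-4, -6, 3) = -6
Bob picks the child with the lowest value: F (value -6).

F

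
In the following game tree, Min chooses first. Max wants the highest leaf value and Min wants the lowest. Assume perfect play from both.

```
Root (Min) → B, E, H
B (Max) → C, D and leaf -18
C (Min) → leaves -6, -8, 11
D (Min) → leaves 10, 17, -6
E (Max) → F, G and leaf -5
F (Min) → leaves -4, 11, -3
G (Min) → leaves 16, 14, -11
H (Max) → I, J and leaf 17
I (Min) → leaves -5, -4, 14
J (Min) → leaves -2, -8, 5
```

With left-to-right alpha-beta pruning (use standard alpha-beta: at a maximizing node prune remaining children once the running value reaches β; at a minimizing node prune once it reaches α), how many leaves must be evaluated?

C [α=-∞,β=+∞]: v=-8
D [α=-8,β=+∞]: v=-6
B [α=-∞,β=+∞]: v=-6
F [α=-∞,β=-6]: v=-4
E [α=-∞,β=-6]: v=-4 after child 1 ≥ β → β-cutoff, skip 2
I [α=-∞,β=-6]: v=-5
H [α=-∞,β=-6]: v=-5 after child 1 ≥ β → β-cutoff, skip 2
Root [α=-∞,β=+∞]: v=-6
Leaves evaluated: 13 of 21.

13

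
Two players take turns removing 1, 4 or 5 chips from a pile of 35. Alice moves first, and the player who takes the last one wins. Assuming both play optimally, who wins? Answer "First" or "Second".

Mark each pile size as W (mover wins) or L (mover loses):
i:   0  1  2  3  4  5  6  7  8  9 10 11 12 13 14 15 16 17 18 19 20 21 22 23 24 25 26 27 28 29 30 31 32 33 34 35
     L  W  L  W  W  W  W  W  L  W  L  W  W  W  W  W  L  W  L  W  W  W  W  W  L  W  L  W  W  W  W  W  L  W  L  W
Position 35 is W, so the first player wins.

First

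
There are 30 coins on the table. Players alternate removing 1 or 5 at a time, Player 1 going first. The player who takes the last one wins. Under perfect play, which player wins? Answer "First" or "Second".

Second

Mark each pile size as W (mover wins) or L (mover loses):
i:   0  1  2  3  4  5  6  7  8  9 10 11 12 13 14 15 16 17 18 19 20 21 22 23 24 25 26 27 28 29 30
     L  W  L  W  L  W  L  W  L  W  L  W  L  W  L  W  L  W  L  W  L  W  L  W  L  W  L  W  L  W  L
Position 30 is L, so the second player wins.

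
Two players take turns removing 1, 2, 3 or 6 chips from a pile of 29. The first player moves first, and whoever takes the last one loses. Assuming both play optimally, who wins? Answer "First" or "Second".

Second

i:   0  1  2  3  4  5  6  7  8  9 10 11 12 13 14 15 16 17 18 19 20 21 22 23 24 25 26 27 28 29
     W  L  W  W  W  L  W  W  W  L  W  W  W  L  W  W  W  L  W  W  W  L  W  W  W  L  W  W  W  L
Position 29 is L, so the second player wins.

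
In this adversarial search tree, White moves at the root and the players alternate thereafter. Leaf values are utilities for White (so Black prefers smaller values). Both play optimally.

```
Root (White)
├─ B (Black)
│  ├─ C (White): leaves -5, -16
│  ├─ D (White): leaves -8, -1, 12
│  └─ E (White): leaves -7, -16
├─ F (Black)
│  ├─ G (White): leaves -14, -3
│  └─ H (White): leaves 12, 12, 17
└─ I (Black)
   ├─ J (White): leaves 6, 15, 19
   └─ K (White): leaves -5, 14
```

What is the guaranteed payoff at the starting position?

C (White): max(-5, -16) = -5
D (White): max(-8, -1, 12) = 12
E (White): max(-7, -16) = -7
B (Black): min(-5, 12, -7) = -7
G (White): max(-14, -3) = -3
H (White): max(12, 12, 17) = 17
F (Black): min(-3, 17) = -3
J (White): max(6, 15, 19) = 19
K (White): max(-5, 14) = 14
I (Black): min(19, 14) = 14
Root (White): max(-7, -3, 14) = 14

14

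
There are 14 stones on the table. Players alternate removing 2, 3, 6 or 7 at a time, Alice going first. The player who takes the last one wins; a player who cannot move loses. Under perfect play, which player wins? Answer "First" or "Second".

Second

Positions where the player to move wins (W) vs loses (L):
i:   0  1  2  3  4  5  6  7  8  9 10 11 12 13 14
     L  L  W  W  W  L  W  W  W  L  L  W  W  W  L
Position 14 is L, so the second player wins.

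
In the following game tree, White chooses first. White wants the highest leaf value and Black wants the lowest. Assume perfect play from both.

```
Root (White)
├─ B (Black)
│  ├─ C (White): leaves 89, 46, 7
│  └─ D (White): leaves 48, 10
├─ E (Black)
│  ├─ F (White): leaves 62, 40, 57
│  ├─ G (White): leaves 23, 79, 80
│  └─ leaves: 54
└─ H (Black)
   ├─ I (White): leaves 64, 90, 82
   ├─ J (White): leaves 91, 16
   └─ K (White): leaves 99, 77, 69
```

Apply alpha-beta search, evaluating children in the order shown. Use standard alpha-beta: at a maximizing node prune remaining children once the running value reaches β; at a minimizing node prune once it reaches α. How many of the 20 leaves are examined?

C [α=-∞,β=+∞]: v=89
D [α=-∞,β=89]: v=48
B [α=-∞,β=+∞]: v=48
F [α=48,β=+∞]: v=62
G [α=48,β=62]: v=79 after child 2 ≥ β → β-cutoff, skip 1
E [α=48,β=+∞]: v=54
I [α=54,β=+∞]: v=90
J [α=54,β=90]: v=91 after child 1 ≥ β → β-cutoff, skip 1
K [α=54,β=90]: v=99 after child 1 ≥ β → β-cutoff, skip 2
H [α=54,β=+∞]: v=90
Root [α=-∞,β=+∞]: v=90
Leaves evaluated: 16 of 20.

16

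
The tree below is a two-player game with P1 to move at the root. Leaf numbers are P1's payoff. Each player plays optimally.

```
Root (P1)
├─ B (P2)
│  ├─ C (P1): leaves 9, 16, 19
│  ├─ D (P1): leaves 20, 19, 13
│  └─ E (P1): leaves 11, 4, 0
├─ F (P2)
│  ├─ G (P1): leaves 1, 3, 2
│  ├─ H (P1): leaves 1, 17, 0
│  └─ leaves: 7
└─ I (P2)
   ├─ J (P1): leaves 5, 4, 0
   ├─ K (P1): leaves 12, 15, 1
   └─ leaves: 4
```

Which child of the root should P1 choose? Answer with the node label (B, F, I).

C (P1): max(9, 16, 19) = 19
D (P1): max(20, 19, 13) = 20
E (P1): max(11, 4, 0) = 11
B (P2): min(19, 20, 11) = 11
G (P1): max(1, 3, 2) = 3
H (P1): max(1, 17, 0) = 17
F (P2): min(3, 17, 7) = 3
J (P1): max(5, 4, 0) = 5
K (P1): max(12, 15, 1) = 15
I (P2): min(5, 15, 4) = 4
Root (P1): max(11, 3, 4) = 11
P1 picks the child with the highest value: B (value 11).

B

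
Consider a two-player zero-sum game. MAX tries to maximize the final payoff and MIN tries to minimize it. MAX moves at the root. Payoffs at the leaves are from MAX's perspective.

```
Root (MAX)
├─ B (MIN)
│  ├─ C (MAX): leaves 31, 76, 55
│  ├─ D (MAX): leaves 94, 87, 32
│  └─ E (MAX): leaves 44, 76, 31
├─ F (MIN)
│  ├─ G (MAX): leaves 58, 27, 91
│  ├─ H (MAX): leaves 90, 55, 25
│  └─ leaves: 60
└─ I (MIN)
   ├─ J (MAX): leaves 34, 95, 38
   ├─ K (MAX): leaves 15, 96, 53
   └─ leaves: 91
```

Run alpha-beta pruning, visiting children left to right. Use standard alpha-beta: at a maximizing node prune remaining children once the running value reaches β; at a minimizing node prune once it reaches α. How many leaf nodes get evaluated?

C [α=-∞,β=+∞]: v=76
D [α=-∞,β=76]: v=94 after child 1 ≥ β → β-cutoff, skip 2
E [α=-∞,β=76]: v=76 after child 2 ≥ β → β-cutoff, skip 1
B [α=-∞,β=+∞]: v=76
G [α=76,β=+∞]: v=91
H [α=76,β=91]: v=90
F [α=76,β=+∞]: v=60
J [α=76,β=+∞]: v=95
K [α=76,β=95]: v=96 after child 2 ≥ β → β-cutoff, skip 1
I [α=76,β=+∞]: v=91
Root [α=-∞,β=+∞]: v=91
Leaves evaluated: 19 of 23.

19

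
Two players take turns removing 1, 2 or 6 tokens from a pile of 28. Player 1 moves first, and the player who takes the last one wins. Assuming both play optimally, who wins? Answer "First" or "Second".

W/L table (W = player to move can force a win):
i:   0  1  2  3  4  5  6  7  8  9 10 11 12 13 14 15 16 17 18 19 20 21 22 23 24 25 26 27 28
     L  W  W  L  W  W  W  L  W  W  L  W  W  W  L  W  W  L  W  W  W  L  W  W  L  W  W  W  L
Position 28 is L, so the second player wins.

Second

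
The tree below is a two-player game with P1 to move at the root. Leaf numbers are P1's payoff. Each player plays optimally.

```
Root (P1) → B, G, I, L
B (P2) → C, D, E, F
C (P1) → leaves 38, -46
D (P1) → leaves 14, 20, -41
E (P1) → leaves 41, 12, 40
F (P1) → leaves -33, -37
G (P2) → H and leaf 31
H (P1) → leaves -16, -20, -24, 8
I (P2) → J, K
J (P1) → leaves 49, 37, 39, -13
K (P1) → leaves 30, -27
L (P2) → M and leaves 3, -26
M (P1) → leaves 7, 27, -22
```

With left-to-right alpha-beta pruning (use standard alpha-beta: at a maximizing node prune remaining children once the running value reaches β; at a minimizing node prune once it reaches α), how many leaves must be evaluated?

22

C [α=-∞,β=+∞]: v=38
D [α=-∞,β=38]: v=20
E [α=-∞,β=20]: v=41 after child 1 ≥ β → β-cutoff, skip 2
F [α=-∞,β=20]: v=-33
B [α=-∞,β=+∞]: v=-33
H [α=-33,β=+∞]: v=8
G [α=-33,β=+∞]: v=8
J [α=8,β=+∞]: v=49
K [α=8,β=49]: v=30
I [α=8,β=+∞]: v=30
M [α=30,β=+∞]: v=27
L [α=30,β=+∞]: v=27 after child 1 ≤ α → α-cutoff, skip 2
Root [α=-∞,β=+∞]: v=30
Leaves evaluated: 22 of 26.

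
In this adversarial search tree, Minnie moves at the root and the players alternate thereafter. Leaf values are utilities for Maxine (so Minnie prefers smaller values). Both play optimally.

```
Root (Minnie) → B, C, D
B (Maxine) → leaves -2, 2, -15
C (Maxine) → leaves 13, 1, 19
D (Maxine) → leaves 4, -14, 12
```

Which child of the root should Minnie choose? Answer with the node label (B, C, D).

B (Maxine): max(-2, 2, -15) = 2
C (Maxine): max(13, 1, 19) = 19
D (Maxine): max(4, -14, 12) = 12
Root (Minnie): min(2, 19, 12) = 2
Minnie picks the child with the lowest value: B (value 2).

B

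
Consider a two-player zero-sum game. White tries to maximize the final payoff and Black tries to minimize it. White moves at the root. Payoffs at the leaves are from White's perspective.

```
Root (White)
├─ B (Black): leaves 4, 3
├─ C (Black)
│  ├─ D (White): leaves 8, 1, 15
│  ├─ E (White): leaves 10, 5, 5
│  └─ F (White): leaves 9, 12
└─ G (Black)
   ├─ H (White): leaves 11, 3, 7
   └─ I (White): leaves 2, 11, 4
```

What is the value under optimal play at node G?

H: max(11, 3, 7) = 11
I: max(2, 11, 4) = 11
G: min(11, 11) = 11

11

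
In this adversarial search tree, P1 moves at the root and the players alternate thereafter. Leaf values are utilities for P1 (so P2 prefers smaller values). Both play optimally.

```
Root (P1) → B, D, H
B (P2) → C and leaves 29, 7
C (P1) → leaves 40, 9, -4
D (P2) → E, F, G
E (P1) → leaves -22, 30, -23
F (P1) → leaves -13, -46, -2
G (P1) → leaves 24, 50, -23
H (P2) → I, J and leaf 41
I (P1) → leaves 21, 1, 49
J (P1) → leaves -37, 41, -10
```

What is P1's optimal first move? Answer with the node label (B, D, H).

H

C (P1): max(40, 9, -4) = 40
B (P2): min(40, 29, 7) = 7
E (P1): max(-22, 30, -23) = 30
F (P1): max(-13, -46, -2) = -2
G (P1): max(24, 50, -23) = 50
D (P2): min(30, -2, 50) = -2
I (P1): max(21, 1, 49) = 49
J (P1): max(-37, 41, -10) = 41
H (P2): min(49, 41, 41) = 41
Root (P1): max(7, -2, 41) = 41
P1 picks the child with the highest value: H (value 41).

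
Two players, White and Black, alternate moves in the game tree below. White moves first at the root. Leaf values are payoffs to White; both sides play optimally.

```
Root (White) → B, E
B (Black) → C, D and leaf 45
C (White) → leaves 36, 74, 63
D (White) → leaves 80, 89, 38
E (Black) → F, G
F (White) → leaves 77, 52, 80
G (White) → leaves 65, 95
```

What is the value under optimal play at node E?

80

F: max(77, 52, 80) = 80
G: max(65, 95) = 95
E: min(80, 95) = 80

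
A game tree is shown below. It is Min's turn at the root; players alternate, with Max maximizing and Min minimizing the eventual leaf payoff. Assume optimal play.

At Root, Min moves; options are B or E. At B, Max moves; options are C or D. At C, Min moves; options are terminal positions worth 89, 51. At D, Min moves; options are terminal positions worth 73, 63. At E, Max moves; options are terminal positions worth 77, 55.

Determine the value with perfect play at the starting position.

C (Min): min(89, 51) = 51
D (Min): min(73, 63) = 63
B (Max): max(51, 63) = 63
E (Max): max(77, 55) = 77
Root (Min): min(63, 77) = 63

63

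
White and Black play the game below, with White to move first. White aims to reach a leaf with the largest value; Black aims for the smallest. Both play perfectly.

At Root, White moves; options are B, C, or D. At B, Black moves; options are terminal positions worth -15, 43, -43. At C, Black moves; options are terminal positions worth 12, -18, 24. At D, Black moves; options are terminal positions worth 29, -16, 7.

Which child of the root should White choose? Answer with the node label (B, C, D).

D

B (Black): min(-15, 43, -43) = -43
C (Black): min(12, -18, 24) = -18
D (Black): min(29, -16, 7) = -16
Root (White): max(-43, -18, -16) = -16
White picks the child with the highest value: D (value -16).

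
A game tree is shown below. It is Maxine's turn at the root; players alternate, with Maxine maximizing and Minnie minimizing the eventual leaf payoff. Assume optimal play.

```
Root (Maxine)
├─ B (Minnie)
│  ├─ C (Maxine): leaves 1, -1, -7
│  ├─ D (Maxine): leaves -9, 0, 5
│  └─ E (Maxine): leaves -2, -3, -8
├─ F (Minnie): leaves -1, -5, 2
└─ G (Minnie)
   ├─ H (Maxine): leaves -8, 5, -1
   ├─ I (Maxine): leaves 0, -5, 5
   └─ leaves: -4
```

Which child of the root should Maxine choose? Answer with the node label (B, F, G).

C (Maxine): max(1, -1, -7) = 1
D (Maxine): max(-9, 0, 5) = 5
E (Maxine): max(-2, -3, -8) = -2
B (Minnie): min(1, 5, -2) = -2
F (Minnie): min(-1, -5, 2) = -5
H (Maxine): max(-8, 5, -1) = 5
I (Maxine): max(0, -5, 5) = 5
G (Minnie): min(5, 5, -4) = -4
Root (Maxine): max(-2, -5, -4) = -2
Maxine picks the child with the highest value: B (value -2).

B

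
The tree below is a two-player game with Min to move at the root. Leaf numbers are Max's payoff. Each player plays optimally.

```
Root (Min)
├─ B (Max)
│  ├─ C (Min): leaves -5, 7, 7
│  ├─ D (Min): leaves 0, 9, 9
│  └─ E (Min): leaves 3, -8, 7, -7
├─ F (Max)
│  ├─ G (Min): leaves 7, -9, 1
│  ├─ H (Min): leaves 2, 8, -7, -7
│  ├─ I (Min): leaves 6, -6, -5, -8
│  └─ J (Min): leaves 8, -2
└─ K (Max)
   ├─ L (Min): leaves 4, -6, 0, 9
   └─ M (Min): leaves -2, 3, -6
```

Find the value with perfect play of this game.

C (Min): min(-5, 7, 7) = -5
D (Min): min(0, 9, 9) = 0
E (Min): min(3, -8, 7, -7) = -8
B (Max): max(-5, 0, -8) = 0
G (Min): min(7, -9, 1) = -9
H (Min): min(2, 8, -7, -7) = -7
I (Min): min(6, -6, -5, -8) = -8
J (Min): min(8, -2) = -2
F (Max): max(-9, -7, -8, -2) = -2
L (Min): min(4, -6, 0, 9) = -6
M (Min): min(-2, 3, -6) = -6
K (Max): max(-6, -6) = -6
Root (Min): min(0, -2, -6) = -6

-6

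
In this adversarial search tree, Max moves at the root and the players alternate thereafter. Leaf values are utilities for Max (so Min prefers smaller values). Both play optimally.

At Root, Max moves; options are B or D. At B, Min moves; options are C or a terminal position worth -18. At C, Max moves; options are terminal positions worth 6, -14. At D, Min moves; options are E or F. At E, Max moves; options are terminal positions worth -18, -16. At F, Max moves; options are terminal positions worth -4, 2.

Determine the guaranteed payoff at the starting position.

-16

C (Max): max(6, -14) = 6
B (Min): min(6, -18) = -18
E (Max): max(-18, -16) = -16
F (Max): max(-4, 2) = 2
D (Min): min(-16, 2) = -16
Root (Max): max(-18, -16) = -16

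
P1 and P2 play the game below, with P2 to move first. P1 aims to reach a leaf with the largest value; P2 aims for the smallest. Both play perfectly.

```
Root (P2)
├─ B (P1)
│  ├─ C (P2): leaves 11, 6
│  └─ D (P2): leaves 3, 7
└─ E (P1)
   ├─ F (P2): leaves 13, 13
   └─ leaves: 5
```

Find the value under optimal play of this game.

6

C (P2): min(11, 6) = 6
D (P2): min(3, 7) = 3
B (P1): max(6, 3) = 6
F (P2): min(13, 13) = 13
E (P1): max(13, 5) = 13
Root (P2): min(6, 13) = 6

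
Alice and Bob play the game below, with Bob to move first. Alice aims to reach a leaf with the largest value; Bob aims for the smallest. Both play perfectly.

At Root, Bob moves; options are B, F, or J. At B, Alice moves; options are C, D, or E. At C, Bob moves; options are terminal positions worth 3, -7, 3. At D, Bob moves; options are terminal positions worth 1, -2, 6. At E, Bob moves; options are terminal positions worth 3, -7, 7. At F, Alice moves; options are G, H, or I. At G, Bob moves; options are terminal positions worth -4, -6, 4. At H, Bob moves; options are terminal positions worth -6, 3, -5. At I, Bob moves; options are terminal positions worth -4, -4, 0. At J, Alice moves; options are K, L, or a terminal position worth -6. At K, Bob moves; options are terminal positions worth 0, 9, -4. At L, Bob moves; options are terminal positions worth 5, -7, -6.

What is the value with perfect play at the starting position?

-4

C (Bob): min(3, -7, 3) = -7
D (Bob): min(1, -2, 6) = -2
E (Bob): min(3, -7, 7) = -7
B (Alice): max(-7, -2, -7) = -2
G (Bob): min(-4, -6, 4) = -6
H (Bob): min(-6, 3, -5) = -6
I (Bob): min(-4, -4, 0) = -4
F (Alice): max(-6, -6, -4) = -4
K (Bob): min(0, 9, -4) = -4
L (Bob): min(5, -7, -6) = -7
J (Alice): max(-4, -7, -6) = -4
Root (Bob): min(-2, -4, -4) = -4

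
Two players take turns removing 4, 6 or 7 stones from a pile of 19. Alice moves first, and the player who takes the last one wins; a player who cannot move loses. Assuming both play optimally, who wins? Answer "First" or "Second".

First

i:   0  1  2  3  4  5  6  7  8  9 10 11 12 13 14 15 16 17 18 19
     L  L  L  L  W  W  W  W  W  W  W  L  L  L  L  W  W  W  W  W
Position 19 is W, so the first player wins.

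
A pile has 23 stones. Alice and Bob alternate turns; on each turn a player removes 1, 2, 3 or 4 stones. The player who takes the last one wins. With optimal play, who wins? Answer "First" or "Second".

First

Mark each pile size as W (mover wins) or L (mover loses):
i:   0  1  2  3  4  5  6  7  8  9 10 11 12 13 14 15 16 17 18 19 20 21 22 23
     L  W  W  W  W  L  W  W  W  W  L  W  W  W  W  L  W  W  W  W  L  W  W  W
Position 23 is W, so the first player wins.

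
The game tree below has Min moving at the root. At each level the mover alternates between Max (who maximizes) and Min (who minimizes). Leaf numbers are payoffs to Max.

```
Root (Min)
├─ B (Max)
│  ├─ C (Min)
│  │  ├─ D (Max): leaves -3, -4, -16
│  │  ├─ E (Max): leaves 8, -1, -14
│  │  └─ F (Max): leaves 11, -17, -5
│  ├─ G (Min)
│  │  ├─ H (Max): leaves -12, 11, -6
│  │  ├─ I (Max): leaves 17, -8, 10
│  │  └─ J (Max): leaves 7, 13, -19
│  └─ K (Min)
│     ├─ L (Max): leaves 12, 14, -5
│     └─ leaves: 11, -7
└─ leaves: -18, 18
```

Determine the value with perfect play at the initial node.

D (Max): max(-3, -4, -16) = -3
E (Max): max(8, -1, -14) = 8
F (Max): max(11, -17, -5) = 11
C (Min): min(-3, 8, 11) = -3
H (Max): max(-12, 11, -6) = 11
I (Max): max(17, -8, 10) = 17
J (Max): max(7, 13, -19) = 13
G (Min): min(11, 17, 13) = 11
L (Max): max(12, 14, -5) = 14
K (Min): min(14, 11, -7) = -7
B (Max): max(-3, 11, -7) = 11
Root (Min): min(11, -18, 18) = -18

-18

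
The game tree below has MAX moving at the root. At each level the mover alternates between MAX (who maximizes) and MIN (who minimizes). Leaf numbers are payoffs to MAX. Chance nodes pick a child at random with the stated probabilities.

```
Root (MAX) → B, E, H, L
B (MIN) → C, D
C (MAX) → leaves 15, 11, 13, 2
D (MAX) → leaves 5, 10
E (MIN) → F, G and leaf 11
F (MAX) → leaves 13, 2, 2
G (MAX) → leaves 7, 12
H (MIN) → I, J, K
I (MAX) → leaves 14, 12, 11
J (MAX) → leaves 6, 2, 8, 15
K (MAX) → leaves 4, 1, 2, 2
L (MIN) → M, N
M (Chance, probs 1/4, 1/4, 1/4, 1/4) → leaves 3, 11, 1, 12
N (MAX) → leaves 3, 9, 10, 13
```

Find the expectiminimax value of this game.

11

C (MAX): max(15, 11, 13, 2) = 15
D (MAX): max(5, 10) = 10
B (MIN): min(15, 10) = 10
F (MAX): max(13, 2, 2) = 13
G (MAX): max(7, 12) = 12
E (MIN): min(13, 12, 11) = 11
I (MAX): max(14, 12, 11) = 14
J (MAX): max(6, 2, 8, 15) = 15
K (MAX): max(4, 1, 2, 2) = 4
H (MIN): min(14, 15, 4) = 4
M (Chance): 1/4·3 + 1/4·11 + 1/4·1 + 1/4·12 = 6.75
N (MAX): max(3, 9, 10, 13) = 13
L (MIN): min(6.75, 13) = 6.75
Root (MAX): max(10, 11, 4, 6.75) = 11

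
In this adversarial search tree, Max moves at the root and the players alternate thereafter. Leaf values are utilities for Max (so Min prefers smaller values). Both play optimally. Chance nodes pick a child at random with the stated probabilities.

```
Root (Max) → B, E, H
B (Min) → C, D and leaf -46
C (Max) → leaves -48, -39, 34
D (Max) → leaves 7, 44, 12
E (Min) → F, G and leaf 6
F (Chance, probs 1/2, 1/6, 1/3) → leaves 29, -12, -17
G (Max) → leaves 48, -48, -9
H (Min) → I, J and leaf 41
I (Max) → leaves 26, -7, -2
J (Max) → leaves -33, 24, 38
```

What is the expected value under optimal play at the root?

C (Max): max(-48, -39, 34) = 34
D (Max): max(7, 44, 12) = 44
B (Min): min(34, 44, -46) = -46
F (Chance): 1/2·29 + 1/6·-12 + 1/3·-17 = 6.83
G (Max): max(48, -48, -9) = 48
E (Min): min(6.83, 48, 6) = 6
I (Max): max(26, -7, -2) = 26
J (Max): max(-33, 24, 38) = 38
H (Min): min(26, 38, 41) = 26
Root (Max): max(-46, 6, 26) = 26

26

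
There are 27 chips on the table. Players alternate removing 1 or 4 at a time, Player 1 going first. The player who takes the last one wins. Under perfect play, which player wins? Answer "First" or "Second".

Positions where the player to move wins (W) vs loses (L):
i:   0  1  2  3  4  5  6  7  8  9 10 11 12 13 14 15 16 17 18 19 20 21 22 23 24 25 26 27
     L  W  L  W  W  L  W  L  W  W  L  W  L  W  W  L  W  L  W  W  L  W  L  W  W  L  W  L
Position 27 is L, so the second player wins.

Second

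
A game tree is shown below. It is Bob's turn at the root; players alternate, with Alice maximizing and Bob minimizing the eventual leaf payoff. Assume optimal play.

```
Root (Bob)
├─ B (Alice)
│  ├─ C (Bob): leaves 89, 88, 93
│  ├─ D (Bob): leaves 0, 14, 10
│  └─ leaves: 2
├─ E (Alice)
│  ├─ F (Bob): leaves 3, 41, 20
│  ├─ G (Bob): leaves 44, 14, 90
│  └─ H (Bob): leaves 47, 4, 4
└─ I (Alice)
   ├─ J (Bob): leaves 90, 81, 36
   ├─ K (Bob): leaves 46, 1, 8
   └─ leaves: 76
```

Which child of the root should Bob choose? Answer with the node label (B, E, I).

E

C (Bob): min(89, 88, 93) = 88
D (Bob): min(0, 14, 10) = 0
B (Alice): max(88, 0, 2) = 88
F (Bob): min(3, 41, 20) = 3
G (Bob): min(44, 14, 90) = 14
H (Bob): min(47, 4, 4) = 4
E (Alice): max(3, 14, 4) = 14
J (Bob): min(90, 81, 36) = 36
K (Bob): min(46, 1, 8) = 1
I (Alice): max(36, 1, 76) = 76
Root (Bob): min(88, 14, 76) = 14
Bob picks the child with the lowest value: E (value 14).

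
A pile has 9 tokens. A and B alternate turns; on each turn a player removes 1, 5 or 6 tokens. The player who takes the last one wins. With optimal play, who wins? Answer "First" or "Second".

First

Mark each pile size as W (mover wins) or L (mover loses):
i:   0  1  2  3  4  5  6  7  8  9
     L  W  L  W  L  W  W  W  W  W
Position 9 is W, so the first player wins.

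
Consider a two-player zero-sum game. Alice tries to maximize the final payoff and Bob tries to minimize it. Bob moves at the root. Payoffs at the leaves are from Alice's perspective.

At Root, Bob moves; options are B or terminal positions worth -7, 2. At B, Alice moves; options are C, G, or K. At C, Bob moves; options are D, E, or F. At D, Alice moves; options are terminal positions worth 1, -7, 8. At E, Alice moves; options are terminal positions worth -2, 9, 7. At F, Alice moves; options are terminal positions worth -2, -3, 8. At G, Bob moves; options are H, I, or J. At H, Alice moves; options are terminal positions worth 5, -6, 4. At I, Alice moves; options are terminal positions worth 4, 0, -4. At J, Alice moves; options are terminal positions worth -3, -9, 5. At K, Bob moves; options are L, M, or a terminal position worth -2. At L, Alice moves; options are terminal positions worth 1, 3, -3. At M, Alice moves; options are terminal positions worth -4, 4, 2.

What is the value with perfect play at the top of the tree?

D (Alice): max(1, -7, 8) = 8
E (Alice): max(-2, 9, 7) = 9
F (Alice): max(-2, -3, 8) = 8
C (Bob): min(8, 9, 8) = 8
H (Alice): max(5, -6, 4) = 5
I (Alice): max(4, 0, -4) = 4
J (Alice): max(-3, -9, 5) = 5
G (Bob): min(5, 4, 5) = 4
L (Alice): max(1, 3, -3) = 3
M (Alice): max(-4, 4, 2) = 4
K (Bob): min(3, 4, -2) = -2
B (Alice): max(8, 4, -2) = 8
Root (Bob): min(8, -7, 2) = -7

-7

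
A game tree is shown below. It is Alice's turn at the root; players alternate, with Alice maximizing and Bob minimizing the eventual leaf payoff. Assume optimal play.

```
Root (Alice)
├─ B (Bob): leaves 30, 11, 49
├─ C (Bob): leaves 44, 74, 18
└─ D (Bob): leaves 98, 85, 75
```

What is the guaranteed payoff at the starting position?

B (Bob): min(30, 11, 49) = 11
C (Bob): min(44, 74, 18) = 18
D (Bob): min(98, 85, 75) = 75
Root (Alice): max(11, 18, 75) = 75

75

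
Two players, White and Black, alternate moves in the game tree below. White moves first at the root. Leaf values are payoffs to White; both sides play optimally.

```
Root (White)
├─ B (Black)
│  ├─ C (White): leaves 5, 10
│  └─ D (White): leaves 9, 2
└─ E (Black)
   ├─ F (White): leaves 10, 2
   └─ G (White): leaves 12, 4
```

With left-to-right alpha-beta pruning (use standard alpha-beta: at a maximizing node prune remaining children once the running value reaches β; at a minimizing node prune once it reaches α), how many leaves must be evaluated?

C [α=-∞,β=+∞]: v=10
D [α=-∞,β=10]: v=9
B [α=-∞,β=+∞]: v=9
F [α=9,β=+∞]: v=10
G [α=9,β=10]: v=12 after child 1 ≥ β → β-cutoff, skip 1
E [α=9,β=+∞]: v=10
Root [α=-∞,β=+∞]: v=10
Leaves evaluated: 7 of 8.

7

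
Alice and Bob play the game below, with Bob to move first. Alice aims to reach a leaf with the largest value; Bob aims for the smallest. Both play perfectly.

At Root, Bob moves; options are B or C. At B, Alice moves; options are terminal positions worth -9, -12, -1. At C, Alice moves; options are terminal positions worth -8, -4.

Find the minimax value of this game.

B (Alice): max(-9, -12, -1) = -1
C (Alice): max(-8, -4) = -4
Root (Bob): min(-1, -4) = -4

-4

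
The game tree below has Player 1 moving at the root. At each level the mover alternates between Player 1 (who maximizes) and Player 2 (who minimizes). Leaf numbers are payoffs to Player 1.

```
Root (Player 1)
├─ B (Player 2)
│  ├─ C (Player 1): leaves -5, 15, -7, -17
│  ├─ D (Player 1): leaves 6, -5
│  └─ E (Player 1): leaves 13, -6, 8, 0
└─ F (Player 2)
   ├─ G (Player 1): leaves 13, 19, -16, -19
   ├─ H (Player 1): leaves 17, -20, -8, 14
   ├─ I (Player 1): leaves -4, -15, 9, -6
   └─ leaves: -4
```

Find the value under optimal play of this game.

6

C (Player 1): max(-5, 15, -7, -17) = 15
D (Player 1): max(6, -5) = 6
E (Player 1): max(13, -6, 8, 0) = 13
B (Player 2): min(15, 6, 13) = 6
G (Player 1): max(13, 19, -16, -19) = 19
H (Player 1): max(17, -20, -8, 14) = 17
I (Player 1): max(-4, -15, 9, -6) = 9
F (Player 2): min(19, 17, 9, -4) = -4
Root (Player 1): max(6, -4) = 6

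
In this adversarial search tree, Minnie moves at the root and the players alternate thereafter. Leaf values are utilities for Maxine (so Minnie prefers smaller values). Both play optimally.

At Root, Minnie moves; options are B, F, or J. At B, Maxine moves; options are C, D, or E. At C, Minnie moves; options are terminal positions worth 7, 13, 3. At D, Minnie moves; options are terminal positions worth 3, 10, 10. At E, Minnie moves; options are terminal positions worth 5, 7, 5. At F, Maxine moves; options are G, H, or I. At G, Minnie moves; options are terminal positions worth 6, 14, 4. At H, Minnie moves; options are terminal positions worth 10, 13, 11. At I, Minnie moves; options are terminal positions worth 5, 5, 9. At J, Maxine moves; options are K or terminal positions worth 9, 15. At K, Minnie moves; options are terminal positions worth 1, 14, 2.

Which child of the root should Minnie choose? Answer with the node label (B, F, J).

B

C (Minnie): min(7, 13, 3) = 3
D (Minnie): min(3, 10, 10) = 3
E (Minnie): min(5, 7, 5) = 5
B (Maxine): max(3, 3, 5) = 5
G (Minnie): min(6, 14, 4) = 4
H (Minnie): min(10, 13, 11) = 10
I (Minnie): min(5, 5, 9) = 5
F (Maxine): max(4, 10, 5) = 10
K (Minnie): min(1, 14, 2) = 1
J (Maxine): max(1, 9, 15) = 15
Root (Minnie): min(5, 10, 15) = 5
Minnie picks the child with the lowest value: B (value 5).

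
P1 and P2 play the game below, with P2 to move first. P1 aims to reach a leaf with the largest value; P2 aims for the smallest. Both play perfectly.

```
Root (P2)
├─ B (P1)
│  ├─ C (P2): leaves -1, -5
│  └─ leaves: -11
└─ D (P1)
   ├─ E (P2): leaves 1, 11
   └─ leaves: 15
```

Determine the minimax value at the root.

-5

C (P2): min(-1, -5) = -5
B (P1): max(-5, -11) = -5
E (P2): min(1, 11) = 1
D (P1): max(1, 15) = 15
Root (P2): min(-5, 15) = -5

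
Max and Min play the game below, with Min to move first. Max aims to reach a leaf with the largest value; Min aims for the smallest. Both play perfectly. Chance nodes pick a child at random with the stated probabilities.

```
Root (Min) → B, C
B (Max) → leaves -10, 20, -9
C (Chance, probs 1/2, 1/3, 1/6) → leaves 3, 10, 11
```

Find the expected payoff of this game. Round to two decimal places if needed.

6.67

B (Max): max(-10, 20, -9) = 20
C (Chance): 1/2·3 + 1/3·10 + 1/6·11 = 6.67
Root (Min): min(20, 6.67) = 6.67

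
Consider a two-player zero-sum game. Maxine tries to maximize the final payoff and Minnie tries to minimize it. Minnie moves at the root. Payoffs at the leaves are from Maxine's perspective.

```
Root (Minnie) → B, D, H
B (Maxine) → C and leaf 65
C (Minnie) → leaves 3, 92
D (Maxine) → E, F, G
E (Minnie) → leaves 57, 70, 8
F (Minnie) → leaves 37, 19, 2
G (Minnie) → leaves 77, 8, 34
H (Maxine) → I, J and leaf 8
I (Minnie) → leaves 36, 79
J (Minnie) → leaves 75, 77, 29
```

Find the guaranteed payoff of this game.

8

C (Minnie): min(3, 92) = 3
B (Maxine): max(3, 65) = 65
E (Minnie): min(57, 70, 8) = 8
F (Minnie): min(37, 19, 2) = 2
G (Minnie): min(77, 8, 34) = 8
D (Maxine): max(8, 2, 8) = 8
I (Minnie): min(36, 79) = 36
J (Minnie): min(75, 77, 29) = 29
H (Maxine): max(36, 29, 8) = 36
Root (Minnie): min(65, 8, 36) = 8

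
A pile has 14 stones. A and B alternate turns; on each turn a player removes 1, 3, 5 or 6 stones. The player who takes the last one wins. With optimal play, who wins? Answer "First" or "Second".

First

i:   0  1  2  3  4  5  6  7  8  9 10 11 12 13 14
     L  W  L  W  L  W  W  W  W  W  W  L  W  L  W
Position 14 is W, so the first player wins.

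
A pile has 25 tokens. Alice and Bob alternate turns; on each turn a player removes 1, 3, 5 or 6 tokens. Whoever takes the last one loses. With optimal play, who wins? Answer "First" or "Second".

Second

i:   0  1  2  3  4  5  6  7  8  9 10 11 12 13 14 15 16 17 18 19 20 21 22 23 24 25
     W  L  W  L  W  L  W  W  W  W  W  W  L  W  L  W  L  W  W  W  W  W  W  L  W  L
Position 25 is L, so the second player wins.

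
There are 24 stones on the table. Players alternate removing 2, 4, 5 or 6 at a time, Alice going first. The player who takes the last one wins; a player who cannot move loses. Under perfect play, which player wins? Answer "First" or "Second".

Second

i:   0  1  2  3  4  5  6  7  8  9 10 11 12 13 14 15 16 17 18 19 20 21 22 23 24
     L  L  W  W  W  W  W  W  L  L  W  W  W  W  W  W  L  L  W  W  W  W  W  W  L
Position 24 is L, so the second player wins.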